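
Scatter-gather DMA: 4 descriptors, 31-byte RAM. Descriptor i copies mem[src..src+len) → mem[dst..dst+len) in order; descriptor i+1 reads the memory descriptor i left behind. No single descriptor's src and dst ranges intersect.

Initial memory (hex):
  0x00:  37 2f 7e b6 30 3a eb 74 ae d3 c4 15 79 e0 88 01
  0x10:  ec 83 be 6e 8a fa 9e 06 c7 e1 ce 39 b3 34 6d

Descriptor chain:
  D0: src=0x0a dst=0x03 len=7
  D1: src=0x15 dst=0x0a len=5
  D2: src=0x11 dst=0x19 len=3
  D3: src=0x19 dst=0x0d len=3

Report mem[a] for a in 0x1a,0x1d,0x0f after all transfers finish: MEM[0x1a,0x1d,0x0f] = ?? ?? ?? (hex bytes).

  after D0: wrote 7B at 0x03 = c41579e08801ec
  after D1: wrote 5B at 0x0a = fa9e06c7e1
  after D2: wrote 3B at 0x19 = 83be6e
  after D3: wrote 3B at 0x0d = 83be6e
query mem[0x1a]=0xbe, mem[0x1d]=0x34, mem[0x0f]=0x6e

MEM[0x1a,0x1d,0x0f] = be 34 6e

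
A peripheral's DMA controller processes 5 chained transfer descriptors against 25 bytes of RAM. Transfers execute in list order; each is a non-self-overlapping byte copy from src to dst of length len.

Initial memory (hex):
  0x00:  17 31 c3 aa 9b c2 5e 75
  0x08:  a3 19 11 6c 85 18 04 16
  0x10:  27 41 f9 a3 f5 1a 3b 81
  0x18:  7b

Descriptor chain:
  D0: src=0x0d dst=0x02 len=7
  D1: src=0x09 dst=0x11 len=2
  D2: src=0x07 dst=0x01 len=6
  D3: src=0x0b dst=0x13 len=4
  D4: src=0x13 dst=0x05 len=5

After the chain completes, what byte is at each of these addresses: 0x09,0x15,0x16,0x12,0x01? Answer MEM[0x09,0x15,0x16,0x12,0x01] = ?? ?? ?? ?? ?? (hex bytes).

MEM[0x09,0x15,0x16,0x12,0x01] = 81 18 04 11 f9

#0 dst[0x02+7] := {0x18,0x04,0x16,0x27,0x41,0xf9,0xa3}
#1 dst[0x11+2] := {0x19,0x11}
#2 dst[0x01+6] := {0xf9,0xa3,0x19,0x11,0x6c,0x85}
#3 dst[0x13+4] := {0x6c,0x85,0x18,0x04}
#4 dst[0x05+5] := {0x6c,0x85,0x18,0x04,0x81}
query mem[0x09]=0x81, mem[0x15]=0x18, mem[0x16]=0x04, mem[0x12]=0x11, mem[0x01]=0xf9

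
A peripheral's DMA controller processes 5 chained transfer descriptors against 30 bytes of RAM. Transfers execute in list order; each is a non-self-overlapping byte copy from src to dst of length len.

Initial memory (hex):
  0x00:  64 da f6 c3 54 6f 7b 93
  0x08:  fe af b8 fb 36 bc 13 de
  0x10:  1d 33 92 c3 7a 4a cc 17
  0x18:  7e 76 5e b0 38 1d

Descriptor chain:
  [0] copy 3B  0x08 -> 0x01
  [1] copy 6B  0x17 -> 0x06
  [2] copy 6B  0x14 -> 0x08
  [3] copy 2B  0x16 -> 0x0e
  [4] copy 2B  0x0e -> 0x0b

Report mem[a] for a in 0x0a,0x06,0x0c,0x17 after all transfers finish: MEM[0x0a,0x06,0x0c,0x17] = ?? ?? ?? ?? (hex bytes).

[0] 0x08->0x01 len=3 : fe af b8
[1] 0x17->0x06 len=6 : 17 7e 76 5e b0 38
[2] 0x14->0x08 len=6 : 7a 4a cc 17 7e 76
[3] 0x16->0x0e len=2 : cc 17
[4] 0x0e->0x0b len=2 : cc 17
query mem[0x0a]=0xcc, mem[0x06]=0x17, mem[0x0c]=0x17, mem[0x17]=0x17

MEM[0x0a,0x06,0x0c,0x17] = cc 17 17 17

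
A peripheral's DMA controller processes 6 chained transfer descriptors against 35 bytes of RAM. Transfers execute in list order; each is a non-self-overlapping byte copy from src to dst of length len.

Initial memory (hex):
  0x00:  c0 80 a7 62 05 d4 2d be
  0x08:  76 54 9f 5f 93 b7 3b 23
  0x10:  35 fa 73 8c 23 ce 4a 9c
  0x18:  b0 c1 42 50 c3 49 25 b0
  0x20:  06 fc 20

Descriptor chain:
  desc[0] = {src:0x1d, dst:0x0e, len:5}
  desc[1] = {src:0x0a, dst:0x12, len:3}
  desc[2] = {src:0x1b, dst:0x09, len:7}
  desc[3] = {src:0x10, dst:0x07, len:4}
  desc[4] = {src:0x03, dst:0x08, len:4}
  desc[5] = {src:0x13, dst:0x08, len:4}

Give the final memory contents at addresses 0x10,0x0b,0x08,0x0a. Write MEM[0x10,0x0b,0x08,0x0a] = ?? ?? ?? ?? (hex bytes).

MEM[0x10,0x0b,0x08,0x0a] = b0 4a 5f ce

  after D0: wrote 5B at 0x0e = 4925b006fc
  after D1: wrote 3B at 0x12 = 9f5f93
  after D2: wrote 7B at 0x09 = 50c34925b006fc
  after D3: wrote 4B at 0x07 = b0069f5f
  after D4: wrote 4B at 0x08 = 6205d42d
  after D5: wrote 4B at 0x08 = 5f93ce4a
query mem[0x10]=0xb0, mem[0x0b]=0x4a, mem[0x08]=0x5f, mem[0x0a]=0xce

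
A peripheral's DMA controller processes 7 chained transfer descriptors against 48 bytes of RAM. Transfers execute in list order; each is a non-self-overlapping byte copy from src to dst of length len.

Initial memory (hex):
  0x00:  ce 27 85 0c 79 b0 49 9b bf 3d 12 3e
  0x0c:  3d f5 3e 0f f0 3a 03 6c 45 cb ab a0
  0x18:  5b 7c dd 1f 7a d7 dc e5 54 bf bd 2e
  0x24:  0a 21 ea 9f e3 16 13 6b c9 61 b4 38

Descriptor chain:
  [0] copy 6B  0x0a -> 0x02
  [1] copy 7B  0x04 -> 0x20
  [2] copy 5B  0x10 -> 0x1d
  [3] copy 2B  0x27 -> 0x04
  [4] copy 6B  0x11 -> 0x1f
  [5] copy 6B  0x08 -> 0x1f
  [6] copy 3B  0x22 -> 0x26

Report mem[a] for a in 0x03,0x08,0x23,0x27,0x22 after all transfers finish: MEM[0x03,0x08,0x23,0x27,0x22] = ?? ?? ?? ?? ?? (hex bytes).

[0] 0x0a->0x02 len=6 : 12 3e 3d f5 3e 0f
[1] 0x04->0x20 len=7 : 3d f5 3e 0f bf 3d 12
[2] 0x10->0x1d len=5 : f0 3a 03 6c 45
[3] 0x27->0x04 len=2 : 9f e3
[4] 0x11->0x1f len=6 : 3a 03 6c 45 cb ab
[5] 0x08->0x1f len=6 : bf 3d 12 3e 3d f5
[6] 0x22->0x26 len=3 : 3e 3d f5
query mem[0x03]=0x3e, mem[0x08]=0xbf, mem[0x23]=0x3d, mem[0x27]=0x3d, mem[0x22]=0x3e

MEM[0x03,0x08,0x23,0x27,0x22] = 3e bf 3d 3d 3e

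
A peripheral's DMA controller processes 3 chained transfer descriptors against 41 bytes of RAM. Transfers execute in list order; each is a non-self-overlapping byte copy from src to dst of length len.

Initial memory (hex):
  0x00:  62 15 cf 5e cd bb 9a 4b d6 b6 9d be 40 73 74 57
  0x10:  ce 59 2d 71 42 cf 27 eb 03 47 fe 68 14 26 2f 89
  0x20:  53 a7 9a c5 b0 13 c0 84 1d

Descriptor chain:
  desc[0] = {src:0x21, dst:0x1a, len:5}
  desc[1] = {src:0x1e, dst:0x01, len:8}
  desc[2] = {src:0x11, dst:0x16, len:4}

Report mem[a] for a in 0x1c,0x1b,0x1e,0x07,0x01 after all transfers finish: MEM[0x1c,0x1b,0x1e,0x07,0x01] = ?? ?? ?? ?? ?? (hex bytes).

MEM[0x1c,0x1b,0x1e,0x07,0x01] = c5 9a 13 b0 13

[0] 0x21->0x1a len=5 : a7 9a c5 b0 13
[1] 0x1e->0x01 len=8 : 13 89 53 a7 9a c5 b0 13
[2] 0x11->0x16 len=4 : 59 2d 71 42
query mem[0x1c]=0xc5, mem[0x1b]=0x9a, mem[0x1e]=0x13, mem[0x07]=0xb0, mem[0x01]=0x13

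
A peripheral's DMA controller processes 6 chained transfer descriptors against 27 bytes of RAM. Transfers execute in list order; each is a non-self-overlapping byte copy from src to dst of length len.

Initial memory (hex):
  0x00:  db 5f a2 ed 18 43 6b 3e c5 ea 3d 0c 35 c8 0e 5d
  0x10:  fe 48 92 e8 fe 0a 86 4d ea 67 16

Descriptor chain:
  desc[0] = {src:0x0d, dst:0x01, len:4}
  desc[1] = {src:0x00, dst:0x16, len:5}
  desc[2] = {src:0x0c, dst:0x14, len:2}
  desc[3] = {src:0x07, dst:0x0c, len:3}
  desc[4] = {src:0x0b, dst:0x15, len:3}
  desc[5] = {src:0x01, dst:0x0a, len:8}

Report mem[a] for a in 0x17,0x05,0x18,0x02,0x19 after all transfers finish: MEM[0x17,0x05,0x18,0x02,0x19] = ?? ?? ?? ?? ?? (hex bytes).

MEM[0x17,0x05,0x18,0x02,0x19] = c5 43 0e 0e 5d

  after D0: wrote 4B at 0x01 = c80e5dfe
  after D1: wrote 5B at 0x16 = dbc80e5dfe
  after D2: wrote 2B at 0x14 = 35c8
  after D3: wrote 3B at 0x0c = 3ec5ea
  after D4: wrote 3B at 0x15 = 0c3ec5
  after D5: wrote 8B at 0x0a = c80e5dfe436b3ec5
query mem[0x17]=0xc5, mem[0x05]=0x43, mem[0x18]=0x0e, mem[0x02]=0x0e, mem[0x19]=0x5d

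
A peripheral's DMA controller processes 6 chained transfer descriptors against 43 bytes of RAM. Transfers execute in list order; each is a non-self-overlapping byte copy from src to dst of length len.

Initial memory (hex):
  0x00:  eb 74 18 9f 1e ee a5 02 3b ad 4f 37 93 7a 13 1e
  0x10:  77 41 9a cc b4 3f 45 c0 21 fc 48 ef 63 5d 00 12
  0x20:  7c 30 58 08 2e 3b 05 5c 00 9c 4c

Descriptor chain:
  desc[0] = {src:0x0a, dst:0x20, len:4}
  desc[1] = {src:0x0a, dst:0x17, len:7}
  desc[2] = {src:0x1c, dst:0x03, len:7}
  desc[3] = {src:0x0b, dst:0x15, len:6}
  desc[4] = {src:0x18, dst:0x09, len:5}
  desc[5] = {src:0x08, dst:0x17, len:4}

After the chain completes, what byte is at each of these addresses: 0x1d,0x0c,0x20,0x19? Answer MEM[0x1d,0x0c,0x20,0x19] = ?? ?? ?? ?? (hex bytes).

[0] 0x0a->0x20 len=4 : 4f 37 93 7a
[1] 0x0a->0x17 len=7 : 4f 37 93 7a 13 1e 77
[2] 0x1c->0x03 len=7 : 1e 77 00 12 4f 37 93
[3] 0x0b->0x15 len=6 : 37 93 7a 13 1e 77
[4] 0x18->0x09 len=5 : 13 1e 77 13 1e
[5] 0x08->0x17 len=4 : 37 13 1e 77
query mem[0x1d]=0x77, mem[0x0c]=0x13, mem[0x20]=0x4f, mem[0x19]=0x1e

MEM[0x1d,0x0c,0x20,0x19] = 77 13 4f 1e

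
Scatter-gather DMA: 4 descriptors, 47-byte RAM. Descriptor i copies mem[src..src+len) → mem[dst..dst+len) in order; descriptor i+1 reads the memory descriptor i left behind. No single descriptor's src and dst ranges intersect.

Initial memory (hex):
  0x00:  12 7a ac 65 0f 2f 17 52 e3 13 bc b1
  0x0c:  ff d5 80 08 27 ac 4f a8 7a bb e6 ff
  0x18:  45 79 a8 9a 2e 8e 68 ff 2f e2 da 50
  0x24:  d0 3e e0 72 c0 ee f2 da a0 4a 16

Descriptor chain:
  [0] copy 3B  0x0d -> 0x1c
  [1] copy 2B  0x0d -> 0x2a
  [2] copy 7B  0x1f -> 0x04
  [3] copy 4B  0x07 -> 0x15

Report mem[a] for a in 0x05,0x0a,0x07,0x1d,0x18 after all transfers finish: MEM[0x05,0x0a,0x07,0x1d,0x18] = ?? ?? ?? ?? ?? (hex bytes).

  after D0: wrote 3B at 0x1c = d58008
  after D1: wrote 2B at 0x2a = d580
  after D2: wrote 7B at 0x04 = ff2fe2da50d03e
  after D3: wrote 4B at 0x15 = da50d03e
query mem[0x05]=0x2f, mem[0x0a]=0x3e, mem[0x07]=0xda, mem[0x1d]=0x80, mem[0x18]=0x3e

MEM[0x05,0x0a,0x07,0x1d,0x18] = 2f 3e da 80 3e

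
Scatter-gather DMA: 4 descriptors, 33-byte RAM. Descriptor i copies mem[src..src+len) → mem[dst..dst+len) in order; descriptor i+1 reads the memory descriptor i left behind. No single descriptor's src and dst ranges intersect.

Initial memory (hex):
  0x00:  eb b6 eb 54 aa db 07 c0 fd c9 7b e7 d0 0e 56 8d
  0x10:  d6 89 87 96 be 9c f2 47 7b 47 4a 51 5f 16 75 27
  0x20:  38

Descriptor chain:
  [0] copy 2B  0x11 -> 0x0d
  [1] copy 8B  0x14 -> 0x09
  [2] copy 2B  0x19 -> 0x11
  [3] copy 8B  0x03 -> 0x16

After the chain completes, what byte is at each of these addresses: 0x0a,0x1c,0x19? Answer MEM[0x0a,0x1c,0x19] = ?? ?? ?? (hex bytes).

#0 dst[0x0d+2] := {0x89,0x87}
#1 dst[0x09+8] := {0xbe,0x9c,0xf2,0x47,0x7b,0x47,0x4a,0x51}
#2 dst[0x11+2] := {0x47,0x4a}
#3 dst[0x16+8] := {0x54,0xaa,0xdb,0x07,0xc0,0xfd,0xbe,0x9c}
query mem[0x0a]=0x9c, mem[0x1c]=0xbe, mem[0x19]=0x07

MEM[0x0a,0x1c,0x19] = 9c be 07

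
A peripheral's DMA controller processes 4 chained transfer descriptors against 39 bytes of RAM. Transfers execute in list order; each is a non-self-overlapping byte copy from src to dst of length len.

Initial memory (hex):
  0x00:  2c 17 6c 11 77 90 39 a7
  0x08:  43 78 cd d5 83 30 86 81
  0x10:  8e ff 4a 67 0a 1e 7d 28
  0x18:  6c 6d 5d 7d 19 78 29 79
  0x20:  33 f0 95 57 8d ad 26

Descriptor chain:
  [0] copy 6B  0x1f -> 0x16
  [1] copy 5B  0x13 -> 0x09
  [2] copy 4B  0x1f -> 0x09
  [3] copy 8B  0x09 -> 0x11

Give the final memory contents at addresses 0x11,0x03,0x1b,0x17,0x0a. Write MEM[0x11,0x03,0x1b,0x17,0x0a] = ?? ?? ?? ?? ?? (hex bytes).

D0: mem[0x16..0x1b] <- [79 33 f0 95 57 8d]
D1: mem[0x09..0x0d] <- [67 0a 1e 79 33]
D2: mem[0x09..0x0c] <- [79 33 f0 95]
D3: mem[0x11..0x18] <- [79 33 f0 95 33 86 81 8e]
query mem[0x11]=0x79, mem[0x03]=0x11, mem[0x1b]=0x8d, mem[0x17]=0x81, mem[0x0a]=0x33

MEM[0x11,0x03,0x1b,0x17,0x0a] = 79 11 8d 81 33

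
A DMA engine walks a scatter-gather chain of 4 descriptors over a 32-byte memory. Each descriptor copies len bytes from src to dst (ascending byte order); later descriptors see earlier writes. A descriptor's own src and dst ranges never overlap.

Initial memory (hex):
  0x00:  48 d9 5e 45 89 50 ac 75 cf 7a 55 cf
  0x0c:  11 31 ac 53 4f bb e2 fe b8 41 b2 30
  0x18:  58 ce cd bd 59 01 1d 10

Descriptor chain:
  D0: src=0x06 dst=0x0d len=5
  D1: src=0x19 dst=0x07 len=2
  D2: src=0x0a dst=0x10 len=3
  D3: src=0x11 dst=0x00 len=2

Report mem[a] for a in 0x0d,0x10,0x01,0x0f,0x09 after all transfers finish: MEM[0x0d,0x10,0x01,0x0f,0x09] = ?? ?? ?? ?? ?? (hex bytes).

MEM[0x0d,0x10,0x01,0x0f,0x09] = ac 55 11 cf 7a

#0 dst[0x0d+5] := {0xac,0x75,0xcf,0x7a,0x55}
#1 dst[0x07+2] := {0xce,0xcd}
#2 dst[0x10+3] := {0x55,0xcf,0x11}
#3 dst[0x00+2] := {0xcf,0x11}
query mem[0x0d]=0xac, mem[0x10]=0x55, mem[0x01]=0x11, mem[0x0f]=0xcf, mem[0x09]=0x7a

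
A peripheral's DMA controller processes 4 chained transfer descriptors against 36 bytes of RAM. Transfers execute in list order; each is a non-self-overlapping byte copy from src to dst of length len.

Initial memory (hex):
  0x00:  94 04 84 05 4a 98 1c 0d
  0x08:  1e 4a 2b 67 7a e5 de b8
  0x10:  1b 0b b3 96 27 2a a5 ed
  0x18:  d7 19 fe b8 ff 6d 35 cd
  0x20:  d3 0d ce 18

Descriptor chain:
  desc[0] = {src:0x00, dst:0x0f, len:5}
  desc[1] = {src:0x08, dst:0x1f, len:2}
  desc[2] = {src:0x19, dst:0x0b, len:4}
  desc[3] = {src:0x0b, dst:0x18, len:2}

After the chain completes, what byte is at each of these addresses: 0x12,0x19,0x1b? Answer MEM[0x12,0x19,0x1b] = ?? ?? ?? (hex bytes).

D0: mem[0x0f..0x13] <- [94 04 84 05 4a]
D1: mem[0x1f..0x20] <- [1e 4a]
D2: mem[0x0b..0x0e] <- [19 fe b8 ff]
D3: mem[0x18..0x19] <- [19 fe]
query mem[0x12]=0x05, mem[0x19]=0xfe, mem[0x1b]=0xb8

MEM[0x12,0x19,0x1b] = 05 fe b8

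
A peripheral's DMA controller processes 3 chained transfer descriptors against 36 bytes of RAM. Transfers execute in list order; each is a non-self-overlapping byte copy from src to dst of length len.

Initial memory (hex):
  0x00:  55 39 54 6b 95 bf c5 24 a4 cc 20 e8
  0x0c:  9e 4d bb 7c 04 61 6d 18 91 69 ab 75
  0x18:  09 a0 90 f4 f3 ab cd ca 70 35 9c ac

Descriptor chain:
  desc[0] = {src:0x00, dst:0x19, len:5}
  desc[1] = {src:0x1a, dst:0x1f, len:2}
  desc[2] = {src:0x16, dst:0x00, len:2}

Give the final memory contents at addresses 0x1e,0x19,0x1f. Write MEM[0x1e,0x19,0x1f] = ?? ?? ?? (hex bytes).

MEM[0x1e,0x19,0x1f] = cd 55 39

[0] 0x00->0x19 len=5 : 55 39 54 6b 95
[1] 0x1a->0x1f len=2 : 39 54
[2] 0x16->0x00 len=2 : ab 75
query mem[0x1e]=0xcd, mem[0x19]=0x55, mem[0x1f]=0x39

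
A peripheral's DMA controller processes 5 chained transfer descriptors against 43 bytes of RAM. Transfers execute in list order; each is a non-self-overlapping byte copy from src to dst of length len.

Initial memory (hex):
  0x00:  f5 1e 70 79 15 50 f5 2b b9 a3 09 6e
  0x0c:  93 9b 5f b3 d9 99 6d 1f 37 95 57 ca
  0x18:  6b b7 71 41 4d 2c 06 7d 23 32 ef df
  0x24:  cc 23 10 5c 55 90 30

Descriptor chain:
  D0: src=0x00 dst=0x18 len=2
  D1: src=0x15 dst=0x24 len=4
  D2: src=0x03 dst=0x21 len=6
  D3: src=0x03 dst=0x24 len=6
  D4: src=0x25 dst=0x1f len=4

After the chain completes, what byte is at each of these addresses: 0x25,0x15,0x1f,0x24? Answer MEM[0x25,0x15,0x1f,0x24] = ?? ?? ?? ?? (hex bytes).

MEM[0x25,0x15,0x1f,0x24] = 15 95 15 79

  after D0: wrote 2B at 0x18 = f51e
  after D1: wrote 4B at 0x24 = 9557caf5
  after D2: wrote 6B at 0x21 = 791550f52bb9
  after D3: wrote 6B at 0x24 = 791550f52bb9
  after D4: wrote 4B at 0x1f = 1550f52b
query mem[0x25]=0x15, mem[0x15]=0x95, mem[0x1f]=0x15, mem[0x24]=0x79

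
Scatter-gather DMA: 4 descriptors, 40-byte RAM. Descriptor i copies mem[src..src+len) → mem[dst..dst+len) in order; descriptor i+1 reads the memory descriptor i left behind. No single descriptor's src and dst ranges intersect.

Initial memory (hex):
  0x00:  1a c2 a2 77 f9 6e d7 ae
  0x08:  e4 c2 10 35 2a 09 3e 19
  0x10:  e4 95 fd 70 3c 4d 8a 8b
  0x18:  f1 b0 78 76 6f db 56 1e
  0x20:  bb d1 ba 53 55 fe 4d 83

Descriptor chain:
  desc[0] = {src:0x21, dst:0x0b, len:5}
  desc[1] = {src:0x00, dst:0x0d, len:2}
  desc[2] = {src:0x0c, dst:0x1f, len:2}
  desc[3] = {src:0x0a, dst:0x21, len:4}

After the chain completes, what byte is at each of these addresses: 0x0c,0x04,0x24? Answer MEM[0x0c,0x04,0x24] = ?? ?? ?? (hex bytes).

MEM[0x0c,0x04,0x24] = ba f9 1a

[0] 0x21->0x0b len=5 : d1 ba 53 55 fe
[1] 0x00->0x0d len=2 : 1a c2
[2] 0x0c->0x1f len=2 : ba 1a
[3] 0x0a->0x21 len=4 : 10 d1 ba 1a
query mem[0x0c]=0xba, mem[0x04]=0xf9, mem[0x24]=0x1a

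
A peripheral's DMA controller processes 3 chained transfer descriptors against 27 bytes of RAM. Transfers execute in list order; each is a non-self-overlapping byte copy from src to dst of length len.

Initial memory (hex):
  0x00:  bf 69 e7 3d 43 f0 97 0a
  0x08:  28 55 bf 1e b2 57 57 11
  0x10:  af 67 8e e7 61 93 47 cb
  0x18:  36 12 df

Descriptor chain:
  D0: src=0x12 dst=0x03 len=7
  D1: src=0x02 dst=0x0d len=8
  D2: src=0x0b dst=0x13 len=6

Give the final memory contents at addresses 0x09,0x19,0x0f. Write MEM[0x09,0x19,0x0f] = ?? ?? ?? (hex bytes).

  after D0: wrote 7B at 0x03 = 8ee7619347cb36
  after D1: wrote 8B at 0x0d = e78ee7619347cb36
  after D2: wrote 6B at 0x13 = 1eb2e78ee761
query mem[0x09]=0x36, mem[0x19]=0x12, mem[0x0f]=0xe7

MEM[0x09,0x19,0x0f] = 36 12 e7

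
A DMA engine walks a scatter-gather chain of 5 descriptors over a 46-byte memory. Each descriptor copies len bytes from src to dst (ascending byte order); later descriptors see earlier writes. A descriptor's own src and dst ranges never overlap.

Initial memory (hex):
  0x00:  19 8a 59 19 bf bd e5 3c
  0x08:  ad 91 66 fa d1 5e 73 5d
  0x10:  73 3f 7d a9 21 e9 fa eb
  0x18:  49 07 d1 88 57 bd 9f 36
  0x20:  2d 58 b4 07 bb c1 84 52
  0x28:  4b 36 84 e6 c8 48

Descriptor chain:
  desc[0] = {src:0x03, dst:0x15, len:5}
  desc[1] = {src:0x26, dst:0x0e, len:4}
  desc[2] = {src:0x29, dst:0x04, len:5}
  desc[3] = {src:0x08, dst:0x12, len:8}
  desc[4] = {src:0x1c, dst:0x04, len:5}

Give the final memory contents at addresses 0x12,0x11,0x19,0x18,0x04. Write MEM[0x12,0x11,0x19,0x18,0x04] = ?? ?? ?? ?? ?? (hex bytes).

#0 dst[0x15+5] := {0x19,0xbf,0xbd,0xe5,0x3c}
#1 dst[0x0e+4] := {0x84,0x52,0x4b,0x36}
#2 dst[0x04+5] := {0x36,0x84,0xe6,0xc8,0x48}
#3 dst[0x12+8] := {0x48,0x91,0x66,0xfa,0xd1,0x5e,0x84,0x52}
#4 dst[0x04+5] := {0x57,0xbd,0x9f,0x36,0x2d}
query mem[0x12]=0x48, mem[0x11]=0x36, mem[0x19]=0x52, mem[0x18]=0x84, mem[0x04]=0x57

MEM[0x12,0x11,0x19,0x18,0x04] = 48 36 52 84 57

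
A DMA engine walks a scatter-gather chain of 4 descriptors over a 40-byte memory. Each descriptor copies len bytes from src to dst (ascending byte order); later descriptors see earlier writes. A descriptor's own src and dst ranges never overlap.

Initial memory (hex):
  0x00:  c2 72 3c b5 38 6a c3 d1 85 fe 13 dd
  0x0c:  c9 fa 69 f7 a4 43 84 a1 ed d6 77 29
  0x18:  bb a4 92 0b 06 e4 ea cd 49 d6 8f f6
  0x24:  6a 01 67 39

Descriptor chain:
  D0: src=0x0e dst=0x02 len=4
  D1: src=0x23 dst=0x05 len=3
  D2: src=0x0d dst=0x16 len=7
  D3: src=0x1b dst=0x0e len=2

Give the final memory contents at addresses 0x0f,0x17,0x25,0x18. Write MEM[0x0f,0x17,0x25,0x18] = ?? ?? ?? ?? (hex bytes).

#0 dst[0x02+4] := {0x69,0xf7,0xa4,0x43}
#1 dst[0x05+3] := {0xf6,0x6a,0x01}
#2 dst[0x16+7] := {0xfa,0x69,0xf7,0xa4,0x43,0x84,0xa1}
#3 dst[0x0e+2] := {0x84,0xa1}
query mem[0x0f]=0xa1, mem[0x17]=0x69, mem[0x25]=0x01, mem[0x18]=0xf7

MEM[0x0f,0x17,0x25,0x18] = a1 69 01 f7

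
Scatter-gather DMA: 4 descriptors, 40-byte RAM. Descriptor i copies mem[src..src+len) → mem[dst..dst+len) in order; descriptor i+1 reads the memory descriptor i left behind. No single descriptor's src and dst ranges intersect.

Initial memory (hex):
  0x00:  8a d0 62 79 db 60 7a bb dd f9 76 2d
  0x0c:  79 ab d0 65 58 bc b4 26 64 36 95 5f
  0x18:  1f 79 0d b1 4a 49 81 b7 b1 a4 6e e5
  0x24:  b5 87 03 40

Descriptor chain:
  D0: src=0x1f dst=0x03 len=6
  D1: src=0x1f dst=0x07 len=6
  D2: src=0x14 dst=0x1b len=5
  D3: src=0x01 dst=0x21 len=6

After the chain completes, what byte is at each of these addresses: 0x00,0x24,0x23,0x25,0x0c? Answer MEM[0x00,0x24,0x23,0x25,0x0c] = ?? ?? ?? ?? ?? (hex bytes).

  after D0: wrote 6B at 0x03 = b7b1a46ee5b5
  after D1: wrote 6B at 0x07 = b7b1a46ee5b5
  after D2: wrote 5B at 0x1b = 6436955f1f
  after D3: wrote 6B at 0x21 = d062b7b1a46e
query mem[0x00]=0x8a, mem[0x24]=0xb1, mem[0x23]=0xb7, mem[0x25]=0xa4, mem[0x0c]=0xb5

MEM[0x00,0x24,0x23,0x25,0x0c] = 8a b1 b7 a4 b5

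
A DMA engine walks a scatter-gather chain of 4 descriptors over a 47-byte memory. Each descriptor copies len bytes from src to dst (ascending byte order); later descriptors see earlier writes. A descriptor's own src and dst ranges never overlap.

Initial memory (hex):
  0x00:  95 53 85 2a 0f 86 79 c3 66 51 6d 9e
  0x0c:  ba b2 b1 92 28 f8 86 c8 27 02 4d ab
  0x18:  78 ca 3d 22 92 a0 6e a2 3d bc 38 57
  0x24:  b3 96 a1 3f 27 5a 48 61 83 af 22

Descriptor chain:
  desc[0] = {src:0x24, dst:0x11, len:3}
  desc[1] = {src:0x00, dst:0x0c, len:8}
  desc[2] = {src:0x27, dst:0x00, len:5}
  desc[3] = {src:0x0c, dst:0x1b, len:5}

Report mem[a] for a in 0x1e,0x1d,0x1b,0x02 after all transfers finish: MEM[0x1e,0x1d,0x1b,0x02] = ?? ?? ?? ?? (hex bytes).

  after D0: wrote 3B at 0x11 = b396a1
  after D1: wrote 8B at 0x0c = 9553852a0f8679c3
  after D2: wrote 5B at 0x00 = 3f275a4861
  after D3: wrote 5B at 0x1b = 9553852a0f
query mem[0x1e]=0x2a, mem[0x1d]=0x85, mem[0x1b]=0x95, mem[0x02]=0x5a

MEM[0x1e,0x1d,0x1b,0x02] = 2a 85 95 5a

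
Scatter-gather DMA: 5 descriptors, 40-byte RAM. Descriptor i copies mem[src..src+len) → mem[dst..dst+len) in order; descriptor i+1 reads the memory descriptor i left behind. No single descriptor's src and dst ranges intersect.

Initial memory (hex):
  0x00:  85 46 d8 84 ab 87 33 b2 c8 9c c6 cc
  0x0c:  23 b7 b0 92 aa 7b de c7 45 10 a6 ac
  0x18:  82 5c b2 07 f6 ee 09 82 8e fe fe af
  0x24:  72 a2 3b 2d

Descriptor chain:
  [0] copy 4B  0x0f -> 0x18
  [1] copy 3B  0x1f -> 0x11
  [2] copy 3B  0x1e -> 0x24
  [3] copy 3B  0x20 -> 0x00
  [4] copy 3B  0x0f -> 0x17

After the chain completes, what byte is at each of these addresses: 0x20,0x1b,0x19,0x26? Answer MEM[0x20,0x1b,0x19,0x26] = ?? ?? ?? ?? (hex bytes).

D0: mem[0x18..0x1b] <- [92 aa 7b de]
D1: mem[0x11..0x13] <- [82 8e fe]
D2: mem[0x24..0x26] <- [09 82 8e]
D3: mem[0x00..0x02] <- [8e fe fe]
D4: mem[0x17..0x19] <- [92 aa 82]
query mem[0x20]=0x8e, mem[0x1b]=0xde, mem[0x19]=0x82, mem[0x26]=0x8e

MEM[0x20,0x1b,0x19,0x26] = 8e de 82 8e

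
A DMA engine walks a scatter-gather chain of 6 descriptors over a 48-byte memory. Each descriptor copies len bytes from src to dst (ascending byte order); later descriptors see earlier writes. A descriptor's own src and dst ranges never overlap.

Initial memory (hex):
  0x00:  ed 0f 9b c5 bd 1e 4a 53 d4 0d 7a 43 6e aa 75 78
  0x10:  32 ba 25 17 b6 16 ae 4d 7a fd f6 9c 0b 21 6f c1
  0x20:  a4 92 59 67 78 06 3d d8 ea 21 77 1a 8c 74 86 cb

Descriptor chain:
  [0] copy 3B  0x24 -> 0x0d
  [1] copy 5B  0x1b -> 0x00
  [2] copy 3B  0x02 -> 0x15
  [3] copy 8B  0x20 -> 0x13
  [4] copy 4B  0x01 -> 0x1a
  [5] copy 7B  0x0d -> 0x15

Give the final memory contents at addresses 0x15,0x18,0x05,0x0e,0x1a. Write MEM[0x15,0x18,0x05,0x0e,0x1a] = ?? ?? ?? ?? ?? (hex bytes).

MEM[0x15,0x18,0x05,0x0e,0x1a] = 78 32 1e 06 25

#0 dst[0x0d+3] := {0x78,0x06,0x3d}
#1 dst[0x00+5] := {0x9c,0x0b,0x21,0x6f,0xc1}
#2 dst[0x15+3] := {0x21,0x6f,0xc1}
#3 dst[0x13+8] := {0xa4,0x92,0x59,0x67,0x78,0x06,0x3d,0xd8}
#4 dst[0x1a+4] := {0x0b,0x21,0x6f,0xc1}
#5 dst[0x15+7] := {0x78,0x06,0x3d,0x32,0xba,0x25,0xa4}
query mem[0x15]=0x78, mem[0x18]=0x32, mem[0x05]=0x1e, mem[0x0e]=0x06, mem[0x1a]=0x25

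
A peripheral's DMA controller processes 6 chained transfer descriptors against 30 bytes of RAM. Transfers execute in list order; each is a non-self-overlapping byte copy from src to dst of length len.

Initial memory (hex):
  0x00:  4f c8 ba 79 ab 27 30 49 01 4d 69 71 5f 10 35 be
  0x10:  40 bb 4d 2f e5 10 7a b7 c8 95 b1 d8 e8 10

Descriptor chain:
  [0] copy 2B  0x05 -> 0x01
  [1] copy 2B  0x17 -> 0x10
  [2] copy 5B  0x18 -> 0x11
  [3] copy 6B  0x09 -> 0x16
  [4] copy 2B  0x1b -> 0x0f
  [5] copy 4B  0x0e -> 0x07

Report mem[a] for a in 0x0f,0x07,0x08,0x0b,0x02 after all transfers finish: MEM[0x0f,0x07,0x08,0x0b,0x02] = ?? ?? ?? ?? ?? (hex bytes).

MEM[0x0f,0x07,0x08,0x0b,0x02] = 35 35 35 71 30

#0 dst[0x01+2] := {0x27,0x30}
#1 dst[0x10+2] := {0xb7,0xc8}
#2 dst[0x11+5] := {0xc8,0x95,0xb1,0xd8,0xe8}
#3 dst[0x16+6] := {0x4d,0x69,0x71,0x5f,0x10,0x35}
#4 dst[0x0f+2] := {0x35,0xe8}
#5 dst[0x07+4] := {0x35,0x35,0xe8,0xc8}
query mem[0x0f]=0x35, mem[0x07]=0x35, mem[0x08]=0x35, mem[0x0b]=0x71, mem[0x02]=0x30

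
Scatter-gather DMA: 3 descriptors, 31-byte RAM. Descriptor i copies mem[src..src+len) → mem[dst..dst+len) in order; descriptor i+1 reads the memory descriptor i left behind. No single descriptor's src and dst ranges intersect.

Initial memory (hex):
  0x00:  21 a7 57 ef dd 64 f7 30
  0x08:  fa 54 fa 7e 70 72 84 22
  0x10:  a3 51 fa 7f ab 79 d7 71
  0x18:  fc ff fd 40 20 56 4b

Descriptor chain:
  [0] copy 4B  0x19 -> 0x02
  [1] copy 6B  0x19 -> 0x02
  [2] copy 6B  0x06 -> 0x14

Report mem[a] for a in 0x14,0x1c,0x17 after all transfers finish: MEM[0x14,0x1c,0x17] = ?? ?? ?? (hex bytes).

#0 dst[0x02+4] := {0xff,0xfd,0x40,0x20}
#1 dst[0x02+6] := {0xff,0xfd,0x40,0x20,0x56,0x4b}
#2 dst[0x14+6] := {0x56,0x4b,0xfa,0x54,0xfa,0x7e}
query mem[0x14]=0x56, mem[0x1c]=0x20, mem[0x17]=0x54

MEM[0x14,0x1c,0x17] = 56 20 54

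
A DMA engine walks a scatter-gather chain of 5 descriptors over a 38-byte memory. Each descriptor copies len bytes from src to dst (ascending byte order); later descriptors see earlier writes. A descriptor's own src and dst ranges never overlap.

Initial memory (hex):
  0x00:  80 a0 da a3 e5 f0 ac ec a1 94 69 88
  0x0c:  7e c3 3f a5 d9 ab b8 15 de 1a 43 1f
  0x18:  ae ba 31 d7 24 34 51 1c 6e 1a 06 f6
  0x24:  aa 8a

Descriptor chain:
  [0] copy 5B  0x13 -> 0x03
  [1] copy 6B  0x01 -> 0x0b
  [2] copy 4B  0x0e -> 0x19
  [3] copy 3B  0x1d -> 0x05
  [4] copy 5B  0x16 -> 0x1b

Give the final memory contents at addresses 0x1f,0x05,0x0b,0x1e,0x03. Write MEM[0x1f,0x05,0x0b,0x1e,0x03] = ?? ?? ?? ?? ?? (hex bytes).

[0] 0x13->0x03 len=5 : 15 de 1a 43 1f
[1] 0x01->0x0b len=6 : a0 da 15 de 1a 43
[2] 0x0e->0x19 len=4 : de 1a 43 ab
[3] 0x1d->0x05 len=3 : 34 51 1c
[4] 0x16->0x1b len=5 : 43 1f ae de 1a
query mem[0x1f]=0x1a, mem[0x05]=0x34, mem[0x0b]=0xa0, mem[0x1e]=0xde, mem[0x03]=0x15

MEM[0x1f,0x05,0x0b,0x1e,0x03] = 1a 34 a0 de 15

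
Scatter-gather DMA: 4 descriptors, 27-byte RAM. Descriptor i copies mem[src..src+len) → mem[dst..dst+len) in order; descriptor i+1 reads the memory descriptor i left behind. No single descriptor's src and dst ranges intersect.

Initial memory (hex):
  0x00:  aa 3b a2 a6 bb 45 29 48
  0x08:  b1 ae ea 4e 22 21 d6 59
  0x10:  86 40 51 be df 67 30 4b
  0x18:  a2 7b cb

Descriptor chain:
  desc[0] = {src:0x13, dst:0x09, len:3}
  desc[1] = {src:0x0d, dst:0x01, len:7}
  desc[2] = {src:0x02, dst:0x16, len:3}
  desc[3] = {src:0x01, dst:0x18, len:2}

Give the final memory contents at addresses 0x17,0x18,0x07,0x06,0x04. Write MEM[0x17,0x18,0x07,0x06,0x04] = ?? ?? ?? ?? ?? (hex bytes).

  after D0: wrote 3B at 0x09 = bedf67
  after D1: wrote 7B at 0x01 = 21d659864051be
  after D2: wrote 3B at 0x16 = d65986
  after D3: wrote 2B at 0x18 = 21d6
query mem[0x17]=0x59, mem[0x18]=0x21, mem[0x07]=0xbe, mem[0x06]=0x51, mem[0x04]=0x86

MEM[0x17,0x18,0x07,0x06,0x04] = 59 21 be 51 86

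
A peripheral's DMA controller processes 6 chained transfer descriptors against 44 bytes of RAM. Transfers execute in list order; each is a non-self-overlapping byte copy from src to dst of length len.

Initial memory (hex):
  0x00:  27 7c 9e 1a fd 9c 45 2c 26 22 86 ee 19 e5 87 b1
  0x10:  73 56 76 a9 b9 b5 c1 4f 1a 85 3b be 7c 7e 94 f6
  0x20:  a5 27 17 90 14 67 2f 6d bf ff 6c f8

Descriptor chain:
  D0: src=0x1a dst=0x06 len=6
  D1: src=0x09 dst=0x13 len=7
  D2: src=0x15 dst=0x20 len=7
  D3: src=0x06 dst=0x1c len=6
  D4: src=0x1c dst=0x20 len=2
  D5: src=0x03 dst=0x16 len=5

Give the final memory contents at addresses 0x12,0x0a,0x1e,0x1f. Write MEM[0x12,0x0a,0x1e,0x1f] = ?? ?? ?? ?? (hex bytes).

MEM[0x12,0x0a,0x1e,0x1f] = 76 94 7c 7e

D0: mem[0x06..0x0b] <- [3b be 7c 7e 94 f6]
D1: mem[0x13..0x19] <- [7e 94 f6 19 e5 87 b1]
D2: mem[0x20..0x26] <- [f6 19 e5 87 b1 3b be]
D3: mem[0x1c..0x21] <- [3b be 7c 7e 94 f6]
D4: mem[0x20..0x21] <- [3b be]
D5: mem[0x16..0x1a] <- [1a fd 9c 3b be]
query mem[0x12]=0x76, mem[0x0a]=0x94, mem[0x1e]=0x7c, mem[0x1f]=0x7e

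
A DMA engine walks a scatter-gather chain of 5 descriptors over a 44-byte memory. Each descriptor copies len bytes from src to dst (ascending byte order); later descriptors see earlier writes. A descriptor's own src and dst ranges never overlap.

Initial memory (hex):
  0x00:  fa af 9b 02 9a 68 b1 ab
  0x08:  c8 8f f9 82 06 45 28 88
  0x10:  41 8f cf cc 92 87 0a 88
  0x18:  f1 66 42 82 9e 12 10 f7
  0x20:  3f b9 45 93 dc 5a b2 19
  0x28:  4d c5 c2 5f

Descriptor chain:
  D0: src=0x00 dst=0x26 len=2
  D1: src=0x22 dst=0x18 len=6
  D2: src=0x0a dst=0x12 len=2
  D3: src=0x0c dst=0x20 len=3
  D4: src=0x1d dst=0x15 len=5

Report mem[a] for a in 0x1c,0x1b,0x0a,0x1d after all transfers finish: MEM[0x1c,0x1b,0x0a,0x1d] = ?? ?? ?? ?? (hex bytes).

MEM[0x1c,0x1b,0x0a,0x1d] = fa 5a f9 af

D0: mem[0x26..0x27] <- [fa af]
D1: mem[0x18..0x1d] <- [45 93 dc 5a fa af]
D2: mem[0x12..0x13] <- [f9 82]
D3: mem[0x20..0x22] <- [06 45 28]
D4: mem[0x15..0x19] <- [af 10 f7 06 45]
query mem[0x1c]=0xfa, mem[0x1b]=0x5a, mem[0x0a]=0xf9, mem[0x1d]=0xaf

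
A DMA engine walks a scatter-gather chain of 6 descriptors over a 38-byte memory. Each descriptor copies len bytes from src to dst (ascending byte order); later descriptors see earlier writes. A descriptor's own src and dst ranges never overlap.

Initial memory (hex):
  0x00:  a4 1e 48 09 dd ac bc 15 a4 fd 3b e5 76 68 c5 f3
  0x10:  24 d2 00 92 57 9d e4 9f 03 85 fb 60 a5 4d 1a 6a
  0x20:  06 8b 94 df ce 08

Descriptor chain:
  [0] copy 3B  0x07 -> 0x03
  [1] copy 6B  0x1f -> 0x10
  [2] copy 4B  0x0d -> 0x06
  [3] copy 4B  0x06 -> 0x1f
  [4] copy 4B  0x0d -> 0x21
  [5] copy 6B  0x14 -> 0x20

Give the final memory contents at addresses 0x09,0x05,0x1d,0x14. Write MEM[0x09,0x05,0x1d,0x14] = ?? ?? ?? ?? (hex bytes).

MEM[0x09,0x05,0x1d,0x14] = 6a fd 4d df

D0: mem[0x03..0x05] <- [15 a4 fd]
D1: mem[0x10..0x15] <- [6a 06 8b 94 df ce]
D2: mem[0x06..0x09] <- [68 c5 f3 6a]
D3: mem[0x1f..0x22] <- [68 c5 f3 6a]
D4: mem[0x21..0x24] <- [68 c5 f3 6a]
D5: mem[0x20..0x25] <- [df ce e4 9f 03 85]
query mem[0x09]=0x6a, mem[0x05]=0xfd, mem[0x1d]=0x4d, mem[0x14]=0xdf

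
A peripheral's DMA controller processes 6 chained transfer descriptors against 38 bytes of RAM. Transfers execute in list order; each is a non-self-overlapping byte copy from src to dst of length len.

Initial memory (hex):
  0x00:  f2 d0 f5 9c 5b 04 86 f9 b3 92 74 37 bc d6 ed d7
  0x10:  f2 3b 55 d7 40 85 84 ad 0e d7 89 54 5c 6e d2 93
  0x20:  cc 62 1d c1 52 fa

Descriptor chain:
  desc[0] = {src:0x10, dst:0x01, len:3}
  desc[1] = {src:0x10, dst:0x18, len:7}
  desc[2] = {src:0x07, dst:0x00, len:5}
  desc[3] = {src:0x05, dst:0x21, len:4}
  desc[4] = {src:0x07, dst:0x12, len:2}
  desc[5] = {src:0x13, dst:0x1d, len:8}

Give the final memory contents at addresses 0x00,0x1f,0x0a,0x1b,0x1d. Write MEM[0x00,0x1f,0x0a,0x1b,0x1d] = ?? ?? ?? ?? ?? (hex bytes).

[0] 0x10->0x01 len=3 : f2 3b 55
[1] 0x10->0x18 len=7 : f2 3b 55 d7 40 85 84
[2] 0x07->0x00 len=5 : f9 b3 92 74 37
[3] 0x05->0x21 len=4 : 04 86 f9 b3
[4] 0x07->0x12 len=2 : f9 b3
[5] 0x13->0x1d len=8 : b3 40 85 84 ad f2 3b 55
query mem[0x00]=0xf9, mem[0x1f]=0x85, mem[0x0a]=0x74, mem[0x1b]=0xd7, mem[0x1d]=0xb3

MEM[0x00,0x1f,0x0a,0x1b,0x1d] = f9 85 74 d7 b3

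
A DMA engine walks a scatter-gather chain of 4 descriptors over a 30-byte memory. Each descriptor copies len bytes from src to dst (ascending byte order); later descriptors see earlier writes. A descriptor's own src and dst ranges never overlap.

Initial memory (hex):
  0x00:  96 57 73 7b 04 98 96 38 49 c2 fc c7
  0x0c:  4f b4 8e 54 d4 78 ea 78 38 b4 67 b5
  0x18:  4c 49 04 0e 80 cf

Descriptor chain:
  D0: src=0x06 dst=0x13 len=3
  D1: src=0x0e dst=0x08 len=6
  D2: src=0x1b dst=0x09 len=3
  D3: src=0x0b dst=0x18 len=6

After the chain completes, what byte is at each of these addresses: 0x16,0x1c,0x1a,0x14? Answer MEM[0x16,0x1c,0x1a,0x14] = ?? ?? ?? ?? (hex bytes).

MEM[0x16,0x1c,0x1a,0x14] = 67 54 96 38

[0] 0x06->0x13 len=3 : 96 38 49
[1] 0x0e->0x08 len=6 : 8e 54 d4 78 ea 96
[2] 0x1b->0x09 len=3 : 0e 80 cf
[3] 0x0b->0x18 len=6 : cf ea 96 8e 54 d4
query mem[0x16]=0x67, mem[0x1c]=0x54, mem[0x1a]=0x96, mem[0x14]=0x38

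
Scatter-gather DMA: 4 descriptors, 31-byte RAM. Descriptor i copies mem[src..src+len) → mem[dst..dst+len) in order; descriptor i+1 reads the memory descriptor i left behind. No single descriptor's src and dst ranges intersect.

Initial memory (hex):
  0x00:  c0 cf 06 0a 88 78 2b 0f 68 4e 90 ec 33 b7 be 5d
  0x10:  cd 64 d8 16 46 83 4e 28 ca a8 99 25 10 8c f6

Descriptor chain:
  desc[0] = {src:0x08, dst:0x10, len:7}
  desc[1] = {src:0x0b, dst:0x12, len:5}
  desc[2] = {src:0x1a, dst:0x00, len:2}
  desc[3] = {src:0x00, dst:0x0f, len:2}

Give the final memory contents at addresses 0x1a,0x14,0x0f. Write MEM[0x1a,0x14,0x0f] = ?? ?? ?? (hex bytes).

  after D0: wrote 7B at 0x10 = 684e90ec33b7be
  after D1: wrote 5B at 0x12 = ec33b7be5d
  after D2: wrote 2B at 0x00 = 9925
  after D3: wrote 2B at 0x0f = 9925
query mem[0x1a]=0x99, mem[0x14]=0xb7, mem[0x0f]=0x99

MEM[0x1a,0x14,0x0f] = 99 b7 99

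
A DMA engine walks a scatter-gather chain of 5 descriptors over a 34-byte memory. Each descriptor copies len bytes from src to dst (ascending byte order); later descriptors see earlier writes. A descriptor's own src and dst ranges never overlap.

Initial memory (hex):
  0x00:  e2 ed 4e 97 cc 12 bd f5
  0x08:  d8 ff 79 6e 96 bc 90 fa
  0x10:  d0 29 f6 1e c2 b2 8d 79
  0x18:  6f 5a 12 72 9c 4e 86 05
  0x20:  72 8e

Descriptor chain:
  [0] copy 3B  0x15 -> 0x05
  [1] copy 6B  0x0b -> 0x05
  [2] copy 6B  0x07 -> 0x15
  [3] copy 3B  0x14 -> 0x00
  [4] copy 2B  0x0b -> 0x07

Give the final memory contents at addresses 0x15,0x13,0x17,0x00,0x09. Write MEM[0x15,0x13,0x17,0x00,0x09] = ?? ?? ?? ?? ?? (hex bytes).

MEM[0x15,0x13,0x17,0x00,0x09] = bc 1e fa c2 fa

D0: mem[0x05..0x07] <- [b2 8d 79]
D1: mem[0x05..0x0a] <- [6e 96 bc 90 fa d0]
D2: mem[0x15..0x1a] <- [bc 90 fa d0 6e 96]
D3: mem[0x00..0x02] <- [c2 bc 90]
D4: mem[0x07..0x08] <- [6e 96]
query mem[0x15]=0xbc, mem[0x13]=0x1e, mem[0x17]=0xfa, mem[0x00]=0xc2, mem[0x09]=0xfa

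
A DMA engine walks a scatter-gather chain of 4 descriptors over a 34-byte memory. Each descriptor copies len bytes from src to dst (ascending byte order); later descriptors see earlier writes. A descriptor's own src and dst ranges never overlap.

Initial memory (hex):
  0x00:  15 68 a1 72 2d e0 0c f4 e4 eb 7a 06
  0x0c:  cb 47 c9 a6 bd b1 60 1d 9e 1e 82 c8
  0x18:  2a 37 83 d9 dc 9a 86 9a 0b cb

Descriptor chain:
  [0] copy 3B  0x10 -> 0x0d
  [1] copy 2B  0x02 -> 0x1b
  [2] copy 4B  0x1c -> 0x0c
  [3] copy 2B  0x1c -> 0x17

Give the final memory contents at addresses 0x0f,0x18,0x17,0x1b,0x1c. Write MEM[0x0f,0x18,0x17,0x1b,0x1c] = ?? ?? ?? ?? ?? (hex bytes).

D0: mem[0x0d..0x0f] <- [bd b1 60]
D1: mem[0x1b..0x1c] <- [a1 72]
D2: mem[0x0c..0x0f] <- [72 9a 86 9a]
D3: mem[0x17..0x18] <- [72 9a]
query mem[0x0f]=0x9a, mem[0x18]=0x9a, mem[0x17]=0x72, mem[0x1b]=0xa1, mem[0x1c]=0x72

MEM[0x0f,0x18,0x17,0x1b,0x1c] = 9a 9a 72 a1 72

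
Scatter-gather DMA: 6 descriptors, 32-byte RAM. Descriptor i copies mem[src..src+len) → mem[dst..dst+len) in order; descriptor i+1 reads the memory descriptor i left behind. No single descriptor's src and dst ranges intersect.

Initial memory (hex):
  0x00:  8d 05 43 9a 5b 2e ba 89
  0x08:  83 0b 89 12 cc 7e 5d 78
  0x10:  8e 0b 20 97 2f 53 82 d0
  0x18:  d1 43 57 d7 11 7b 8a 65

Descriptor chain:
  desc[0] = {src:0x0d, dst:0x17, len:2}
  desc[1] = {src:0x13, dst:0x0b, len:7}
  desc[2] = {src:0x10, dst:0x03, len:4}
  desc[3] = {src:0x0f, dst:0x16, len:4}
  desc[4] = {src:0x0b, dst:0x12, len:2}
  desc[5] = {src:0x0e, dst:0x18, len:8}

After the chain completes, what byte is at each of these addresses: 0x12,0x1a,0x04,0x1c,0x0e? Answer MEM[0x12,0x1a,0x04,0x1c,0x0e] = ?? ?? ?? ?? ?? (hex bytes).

MEM[0x12,0x1a,0x04,0x1c,0x0e] = 97 5d 43 97 82

#0 dst[0x17+2] := {0x7e,0x5d}
#1 dst[0x0b+7] := {0x97,0x2f,0x53,0x82,0x7e,0x5d,0x43}
#2 dst[0x03+4] := {0x5d,0x43,0x20,0x97}
#3 dst[0x16+4] := {0x7e,0x5d,0x43,0x20}
#4 dst[0x12+2] := {0x97,0x2f}
#5 dst[0x18+8] := {0x82,0x7e,0x5d,0x43,0x97,0x2f,0x2f,0x53}
query mem[0x12]=0x97, mem[0x1a]=0x5d, mem[0x04]=0x43, mem[0x1c]=0x97, mem[0x0e]=0x82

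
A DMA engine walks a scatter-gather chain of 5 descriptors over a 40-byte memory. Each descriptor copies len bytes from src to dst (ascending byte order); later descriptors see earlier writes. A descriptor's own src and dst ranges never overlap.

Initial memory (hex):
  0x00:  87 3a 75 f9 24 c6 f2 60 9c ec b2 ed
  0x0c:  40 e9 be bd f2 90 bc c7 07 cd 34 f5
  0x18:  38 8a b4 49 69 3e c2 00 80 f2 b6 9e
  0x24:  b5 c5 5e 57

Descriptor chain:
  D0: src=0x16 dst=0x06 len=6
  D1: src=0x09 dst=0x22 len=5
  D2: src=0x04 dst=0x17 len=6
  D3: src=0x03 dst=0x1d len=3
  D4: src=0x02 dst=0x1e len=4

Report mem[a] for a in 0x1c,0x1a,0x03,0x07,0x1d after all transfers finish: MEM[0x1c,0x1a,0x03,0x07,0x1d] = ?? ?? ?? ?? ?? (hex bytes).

MEM[0x1c,0x1a,0x03,0x07,0x1d] = 8a f5 f9 f5 f9

  after D0: wrote 6B at 0x06 = 34f5388ab449
  after D1: wrote 5B at 0x22 = 8ab44940e9
  after D2: wrote 6B at 0x17 = 24c634f5388a
  after D3: wrote 3B at 0x1d = f924c6
  after D4: wrote 4B at 0x1e = 75f924c6
query mem[0x1c]=0x8a, mem[0x1a]=0xf5, mem[0x03]=0xf9, mem[0x07]=0xf5, mem[0x1d]=0xf9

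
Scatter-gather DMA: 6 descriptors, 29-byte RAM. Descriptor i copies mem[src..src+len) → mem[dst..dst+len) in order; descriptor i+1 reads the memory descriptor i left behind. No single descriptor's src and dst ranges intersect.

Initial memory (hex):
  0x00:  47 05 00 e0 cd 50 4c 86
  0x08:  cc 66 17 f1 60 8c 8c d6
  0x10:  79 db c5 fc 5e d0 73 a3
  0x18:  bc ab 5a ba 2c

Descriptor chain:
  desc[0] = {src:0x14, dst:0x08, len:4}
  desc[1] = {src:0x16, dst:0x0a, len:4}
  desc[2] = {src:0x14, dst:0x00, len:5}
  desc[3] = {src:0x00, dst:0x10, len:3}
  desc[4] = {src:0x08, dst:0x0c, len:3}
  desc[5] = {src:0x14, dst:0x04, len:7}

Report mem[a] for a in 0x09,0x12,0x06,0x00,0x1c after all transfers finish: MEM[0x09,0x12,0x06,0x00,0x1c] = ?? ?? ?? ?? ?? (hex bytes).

[0] 0x14->0x08 len=4 : 5e d0 73 a3
[1] 0x16->0x0a len=4 : 73 a3 bc ab
[2] 0x14->0x00 len=5 : 5e d0 73 a3 bc
[3] 0x00->0x10 len=3 : 5e d0 73
[4] 0x08->0x0c len=3 : 5e d0 73
[5] 0x14->0x04 len=7 : 5e d0 73 a3 bc ab 5a
query mem[0x09]=0xab, mem[0x12]=0x73, mem[0x06]=0x73, mem[0x00]=0x5e, mem[0x1c]=0x2c

MEM[0x09,0x12,0x06,0x00,0x1c] = ab 73 73 5e 2c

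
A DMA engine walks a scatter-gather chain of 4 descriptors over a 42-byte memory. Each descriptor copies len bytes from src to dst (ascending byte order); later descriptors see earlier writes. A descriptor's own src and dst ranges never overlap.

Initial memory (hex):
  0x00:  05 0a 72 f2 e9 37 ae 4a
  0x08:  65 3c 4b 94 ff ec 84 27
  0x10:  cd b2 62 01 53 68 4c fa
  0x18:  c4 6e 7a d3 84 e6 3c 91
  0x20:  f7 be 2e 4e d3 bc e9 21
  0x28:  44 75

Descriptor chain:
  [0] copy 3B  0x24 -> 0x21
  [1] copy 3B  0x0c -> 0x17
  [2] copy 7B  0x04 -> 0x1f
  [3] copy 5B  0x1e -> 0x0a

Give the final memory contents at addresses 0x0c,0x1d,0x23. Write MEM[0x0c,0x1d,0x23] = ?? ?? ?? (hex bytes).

D0: mem[0x21..0x23] <- [d3 bc e9]
D1: mem[0x17..0x19] <- [ff ec 84]
D2: mem[0x1f..0x25] <- [e9 37 ae 4a 65 3c 4b]
D3: mem[0x0a..0x0e] <- [3c e9 37 ae 4a]
query mem[0x0c]=0x37, mem[0x1d]=0xe6, mem[0x23]=0x65

MEM[0x0c,0x1d,0x23] = 37 e6 65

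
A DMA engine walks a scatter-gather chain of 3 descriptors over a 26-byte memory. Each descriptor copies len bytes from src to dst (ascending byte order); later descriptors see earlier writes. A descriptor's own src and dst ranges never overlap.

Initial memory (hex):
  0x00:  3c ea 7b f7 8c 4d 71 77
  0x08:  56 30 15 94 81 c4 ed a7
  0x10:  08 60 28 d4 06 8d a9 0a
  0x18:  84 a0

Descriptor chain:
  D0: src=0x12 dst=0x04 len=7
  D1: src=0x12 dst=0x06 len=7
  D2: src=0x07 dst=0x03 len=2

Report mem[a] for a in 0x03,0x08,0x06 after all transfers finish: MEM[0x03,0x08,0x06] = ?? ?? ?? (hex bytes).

MEM[0x03,0x08,0x06] = d4 06 28

D0: mem[0x04..0x0a] <- [28 d4 06 8d a9 0a 84]
D1: mem[0x06..0x0c] <- [28 d4 06 8d a9 0a 84]
D2: mem[0x03..0x04] <- [d4 06]
query mem[0x03]=0xd4, mem[0x08]=0x06, mem[0x06]=0x28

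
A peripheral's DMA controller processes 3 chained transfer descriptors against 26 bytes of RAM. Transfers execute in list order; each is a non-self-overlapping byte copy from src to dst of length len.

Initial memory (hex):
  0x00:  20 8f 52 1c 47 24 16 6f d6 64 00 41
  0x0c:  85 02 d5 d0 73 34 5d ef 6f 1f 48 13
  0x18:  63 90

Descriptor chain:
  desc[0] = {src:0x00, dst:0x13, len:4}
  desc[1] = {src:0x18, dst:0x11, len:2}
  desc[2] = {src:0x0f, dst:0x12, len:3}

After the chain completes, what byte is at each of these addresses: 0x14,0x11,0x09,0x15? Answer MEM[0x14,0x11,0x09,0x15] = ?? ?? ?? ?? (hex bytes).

MEM[0x14,0x11,0x09,0x15] = 63 63 64 52

  after D0: wrote 4B at 0x13 = 208f521c
  after D1: wrote 2B at 0x11 = 6390
  after D2: wrote 3B at 0x12 = d07363
query mem[0x14]=0x63, mem[0x11]=0x63, mem[0x09]=0x64, mem[0x15]=0x52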